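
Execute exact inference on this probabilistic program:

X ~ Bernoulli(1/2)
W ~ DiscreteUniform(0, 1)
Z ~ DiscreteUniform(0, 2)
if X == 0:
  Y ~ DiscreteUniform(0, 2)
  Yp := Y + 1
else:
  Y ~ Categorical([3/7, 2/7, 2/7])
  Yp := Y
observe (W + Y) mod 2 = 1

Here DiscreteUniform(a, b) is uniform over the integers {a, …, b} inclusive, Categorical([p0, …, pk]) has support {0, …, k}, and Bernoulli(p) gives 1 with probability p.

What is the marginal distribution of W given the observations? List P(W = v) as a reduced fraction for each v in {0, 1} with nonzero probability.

P(W=0) = 13/42, P(W=1) = 29/42

Enumerate traces; 18 have nonzero weight after conditioning:
  (X=0, W=0, Z=0, Y=1) weight 1/36
  (X=0, W=0, Z=1, Y=1) weight 1/36
  (X=0, W=0, Z=2, Y=1) weight 1/36
  (X=0, W=1, Z=0, Y=0) weight 1/36
  (X=0, W=1, Z=0, Y=2) weight 1/36
  (X=0, W=1, Z=1, Y=0) weight 1/36
  (X=0, W=1, Z=1, Y=2) weight 1/36
  (X=0, W=1, Z=2, Y=0) weight 1/36
  … 10 more
Group by W:
  weight(W=0) = 13/84
  weight(W=1) = 29/84
Total weight = 13/84 + 29/84 = 1/2
P(W=0 | obs) = 13/84 / 1/2 = 13/42
P(W=1 | obs) = 29/84 / 1/2 = 29/42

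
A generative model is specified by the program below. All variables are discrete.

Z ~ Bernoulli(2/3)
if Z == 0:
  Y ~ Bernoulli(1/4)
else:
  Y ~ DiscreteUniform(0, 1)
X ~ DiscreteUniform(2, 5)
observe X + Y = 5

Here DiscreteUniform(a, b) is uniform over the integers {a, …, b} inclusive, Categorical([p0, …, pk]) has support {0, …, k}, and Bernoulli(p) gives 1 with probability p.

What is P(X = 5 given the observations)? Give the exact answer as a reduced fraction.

Enumerate traces; 4 have nonzero weight after conditioning:
  (Z=0, Y=0, X=5) weight 1/16
  (Z=0, Y=1, X=4) weight 1/48
  (Z=1, Y=0, X=5) weight 1/12
  (Z=1, Y=1, X=4) weight 1/12
Group by X:
  weight(X=4) = 5/48
  weight(X=5) = 7/48
Total weight = 5/48 + 7/48 = 1/4
P(X=4 | obs) = 5/48 / 1/4 = 5/12
P(X=5 | obs) = 7/48 / 1/4 = 7/12

P(X = 5 | obs) = 7/12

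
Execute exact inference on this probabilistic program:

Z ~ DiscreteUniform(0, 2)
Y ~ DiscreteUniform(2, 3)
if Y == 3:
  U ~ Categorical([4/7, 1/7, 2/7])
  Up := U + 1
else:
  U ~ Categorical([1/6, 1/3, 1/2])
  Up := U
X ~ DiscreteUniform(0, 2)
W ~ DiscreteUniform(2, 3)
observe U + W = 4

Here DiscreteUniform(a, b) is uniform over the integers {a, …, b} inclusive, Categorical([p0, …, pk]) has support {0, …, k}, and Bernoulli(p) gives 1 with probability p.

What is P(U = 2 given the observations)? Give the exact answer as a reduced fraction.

P(U = 2 | obs) = 33/53

Enumerate traces; 36 have nonzero weight after conditioning:
  (Z=0, Y=2, U=1, X=0, W=3) weight 1/108
  (Z=0, Y=2, U=1, X=1, W=3) weight 1/108
  (Z=0, Y=2, U=1, X=2, W=3) weight 1/108
  (Z=0, Y=2, U=2, X=0, W=2) weight 1/72
  (Z=0, Y=2, U=2, X=1, W=2) weight 1/72
  (Z=0, Y=2, U=2, X=2, W=2) weight 1/72
  (Z=0, Y=3, U=1, X=0, W=3) weight 1/252
  (Z=0, Y=3, U=1, X=1, W=3) weight 1/252
  … 28 more
Group by U:
  weight(U=1) = 5/42
  weight(U=2) = 11/56
Total weight = 5/42 + 11/56 = 53/168
P(U=1 | obs) = 5/42 / 53/168 = 20/53
P(U=2 | obs) = 11/56 / 53/168 = 33/53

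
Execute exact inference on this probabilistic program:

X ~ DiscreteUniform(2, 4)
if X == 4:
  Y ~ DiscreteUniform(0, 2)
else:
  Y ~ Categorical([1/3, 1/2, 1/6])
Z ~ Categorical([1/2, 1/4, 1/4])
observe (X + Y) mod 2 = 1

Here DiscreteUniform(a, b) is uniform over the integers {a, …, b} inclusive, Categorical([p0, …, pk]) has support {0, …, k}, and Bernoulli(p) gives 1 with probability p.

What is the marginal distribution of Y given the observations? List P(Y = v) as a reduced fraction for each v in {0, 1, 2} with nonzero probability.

Enumerate traces; 12 have nonzero weight after conditioning:
  (X=2, Y=1, Z=0) weight 1/12
  (X=2, Y=1, Z=1) weight 1/24
  (X=2, Y=1, Z=2) weight 1/24
  (X=3, Y=0, Z=0) weight 1/18
  (X=3, Y=0, Z=1) weight 1/36
  (X=3, Y=0, Z=2) weight 1/36
  (X=3, Y=2, Z=0) weight 1/36
  (X=3, Y=2, Z=1) weight 1/72
  … 4 more
Group by Y:
  weight(Y=0) = 1/9
  weight(Y=1) = 5/18
  weight(Y=2) = 1/18
Total weight = 1/9 + 5/18 + 1/18 = 4/9
P(Y=0 | obs) = 1/9 / 4/9 = 1/4
P(Y=1 | obs) = 5/18 / 4/9 = 5/8
P(Y=2 | obs) = 1/18 / 4/9 = 1/8

P(Y=0) = 1/4, P(Y=1) = 5/8, P(Y=2) = 1/8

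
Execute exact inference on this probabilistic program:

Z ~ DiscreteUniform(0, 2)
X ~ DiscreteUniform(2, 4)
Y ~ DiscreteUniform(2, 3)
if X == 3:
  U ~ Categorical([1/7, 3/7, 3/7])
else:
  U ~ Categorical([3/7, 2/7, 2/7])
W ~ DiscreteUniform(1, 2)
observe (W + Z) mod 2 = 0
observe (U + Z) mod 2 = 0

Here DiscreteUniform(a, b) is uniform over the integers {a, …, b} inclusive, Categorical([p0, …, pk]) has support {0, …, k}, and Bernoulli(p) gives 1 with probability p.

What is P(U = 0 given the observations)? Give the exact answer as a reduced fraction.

Enumerate traces; 30 have nonzero weight after conditioning:
  (Z=0, X=2, Y=2, U=0, W=2) weight 1/84
  (Z=0, X=2, Y=2, U=2, W=2) weight 1/126
  (Z=0, X=2, Y=3, U=0, W=2) weight 1/84
  (Z=0, X=2, Y=3, U=2, W=2) weight 1/126
  (Z=0, X=3, Y=2, U=0, W=2) weight 1/252
  (Z=0, X=3, Y=2, U=2, W=2) weight 1/84
  (Z=0, X=3, Y=3, U=0, W=2) weight 1/252
  (Z=0, X=3, Y=3, U=2, W=2) weight 1/84
  (Z=1, X=2, Y=2, U=1, W=1) weight 1/126
  … 21 more
Group by U:
  weight(U=0) = 1/9
  weight(U=1) = 1/18
  weight(U=2) = 1/9
Total weight = 1/9 + 1/18 + 1/9 = 5/18
P(U=0 | obs) = 1/9 / 5/18 = 2/5
P(U=1 | obs) = 1/18 / 5/18 = 1/5
P(U=2 | obs) = 1/9 / 5/18 = 2/5

P(U = 0 | obs) = 2/5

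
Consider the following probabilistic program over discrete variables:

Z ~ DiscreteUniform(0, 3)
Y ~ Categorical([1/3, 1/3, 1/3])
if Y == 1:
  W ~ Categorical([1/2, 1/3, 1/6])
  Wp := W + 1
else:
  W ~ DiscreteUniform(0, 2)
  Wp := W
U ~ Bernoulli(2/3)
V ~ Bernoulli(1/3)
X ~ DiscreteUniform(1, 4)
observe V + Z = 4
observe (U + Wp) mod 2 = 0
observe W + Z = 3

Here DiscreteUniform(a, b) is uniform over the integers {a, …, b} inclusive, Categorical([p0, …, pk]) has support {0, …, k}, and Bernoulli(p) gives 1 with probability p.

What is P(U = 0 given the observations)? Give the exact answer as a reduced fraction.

P(U = 0 | obs) = 2/5

Enumerate traces; 12 have nonzero weight after conditioning:
  (Z=3, Y=0, W=0, U=0, V=1, X=1) weight 1/1296
  (Z=3, Y=0, W=0, U=0, V=1, X=2) weight 1/1296
  (Z=3, Y=0, W=0, U=0, V=1, X=3) weight 1/1296
  (Z=3, Y=0, W=0, U=0, V=1, X=4) weight 1/1296
  (Z=3, Y=1, W=0, U=1, V=1, X=1) weight 1/432
  (Z=3, Y=1, W=0, U=1, V=1, X=2) weight 1/432
  (Z=3, Y=1, W=0, U=1, V=1, X=3) weight 1/432
  (Z=3, Y=1, W=0, U=1, V=1, X=4) weight 1/432
  … 4 more
Group by U:
  weight(U=0) = 1/162
  weight(U=1) = 1/108
Total weight = 1/162 + 1/108 = 5/324
P(U=0 | obs) = 1/162 / 5/324 = 2/5
P(U=1 | obs) = 1/108 / 5/324 = 3/5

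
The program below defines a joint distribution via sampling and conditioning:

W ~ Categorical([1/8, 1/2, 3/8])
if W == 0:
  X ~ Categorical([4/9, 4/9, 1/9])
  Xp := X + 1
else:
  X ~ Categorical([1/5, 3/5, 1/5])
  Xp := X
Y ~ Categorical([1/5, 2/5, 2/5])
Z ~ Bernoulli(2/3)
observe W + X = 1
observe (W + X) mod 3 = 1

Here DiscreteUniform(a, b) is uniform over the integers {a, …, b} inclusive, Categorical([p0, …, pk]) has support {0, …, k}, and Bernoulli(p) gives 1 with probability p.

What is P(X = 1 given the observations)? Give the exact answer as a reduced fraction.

Enumerate traces; 12 have nonzero weight after conditioning:
  (W=0, X=1, Y=0, Z=0) weight 1/270
  (W=0, X=1, Y=0, Z=1) weight 1/135
  (W=0, X=1, Y=1, Z=0) weight 1/135
  (W=0, X=1, Y=1, Z=1) weight 2/135
  (W=0, X=1, Y=2, Z=0) weight 1/135
  (W=0, X=1, Y=2, Z=1) weight 2/135
  (W=1, X=0, Y=0, Z=0) weight 1/150
  (W=1, X=0, Y=0, Z=1) weight 1/75
  … 4 more
Group by X:
  weight(X=0) = 1/10
  weight(X=1) = 1/18
Total weight = 1/10 + 1/18 = 7/45
P(X=0 | obs) = 1/10 / 7/45 = 9/14
P(X=1 | obs) = 1/18 / 7/45 = 5/14

P(X = 1 | obs) = 5/14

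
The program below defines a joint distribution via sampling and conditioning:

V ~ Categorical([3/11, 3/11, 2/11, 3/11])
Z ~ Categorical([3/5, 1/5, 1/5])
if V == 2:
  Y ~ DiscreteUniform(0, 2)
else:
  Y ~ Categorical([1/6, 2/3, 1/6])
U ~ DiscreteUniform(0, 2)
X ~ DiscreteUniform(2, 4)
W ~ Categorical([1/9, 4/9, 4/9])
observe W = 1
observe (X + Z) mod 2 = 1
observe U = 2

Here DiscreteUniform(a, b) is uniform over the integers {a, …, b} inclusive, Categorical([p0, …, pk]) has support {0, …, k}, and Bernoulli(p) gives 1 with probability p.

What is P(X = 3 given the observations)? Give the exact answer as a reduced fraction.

Enumerate traces; 48 have nonzero weight after conditioning:
  (V=0, Z=0, Y=0, U=2, X=3, W=1) weight 2/1485
  (V=0, Z=0, Y=1, U=2, X=3, W=1) weight 8/1485
  (V=0, Z=0, Y=2, U=2, X=3, W=1) weight 2/1485
  (V=0, Z=1, Y=0, U=2, X=2, W=1) weight 2/4455
  (V=0, Z=1, Y=0, U=2, X=4, W=1) weight 2/4455
  (V=0, Z=1, Y=1, U=2, X=2, W=1) weight 8/4455
  (V=0, Z=1, Y=1, U=2, X=4, W=1) weight 8/4455
  (V=0, Z=1, Y=2, U=2, X=2, W=1) weight 2/4455
  … 40 more
Group by X:
  weight(X=2) = 4/405
  weight(X=3) = 16/405
  weight(X=4) = 4/405
Total weight = 4/405 + 16/405 + 4/405 = 8/135
P(X=2 | obs) = 4/405 / 8/135 = 1/6
P(X=3 | obs) = 16/405 / 8/135 = 2/3
P(X=4 | obs) = 4/405 / 8/135 = 1/6

P(X = 3 | obs) = 2/3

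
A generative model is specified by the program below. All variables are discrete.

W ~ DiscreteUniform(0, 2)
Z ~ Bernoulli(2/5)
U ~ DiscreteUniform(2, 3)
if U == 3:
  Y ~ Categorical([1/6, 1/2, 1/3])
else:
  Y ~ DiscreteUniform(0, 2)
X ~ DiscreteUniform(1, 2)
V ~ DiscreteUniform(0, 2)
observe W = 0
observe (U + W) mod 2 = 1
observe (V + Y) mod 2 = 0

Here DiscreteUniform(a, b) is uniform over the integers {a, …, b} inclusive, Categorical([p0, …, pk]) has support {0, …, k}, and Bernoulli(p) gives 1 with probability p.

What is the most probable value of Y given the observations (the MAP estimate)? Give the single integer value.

argmax_v P(Y = v | obs) = 2

Enumerate traces; 20 have nonzero weight after conditioning:
  (W=0, Z=0, U=3, Y=0, X=1, V=0) weight 1/360
  (W=0, Z=0, U=3, Y=0, X=1, V=2) weight 1/360
  (W=0, Z=0, U=3, Y=0, X=2, V=0) weight 1/360
  (W=0, Z=0, U=3, Y=0, X=2, V=2) weight 1/360
  (W=0, Z=0, U=3, Y=1, X=1, V=1) weight 1/120
  (W=0, Z=0, U=3, Y=1, X=2, V=1) weight 1/120
  (W=0, Z=0, U=3, Y=2, X=1, V=0) weight 1/180
  (W=0, Z=0, U=3, Y=2, X=1, V=2) weight 1/180
  … 12 more
Group by Y:
  weight(Y=0) = 1/54
  weight(Y=1) = 1/36
  weight(Y=2) = 1/27
Total weight = 1/54 + 1/36 + 1/27 = 1/12
P(Y=0 | obs) = 1/54 / 1/12 = 2/9
P(Y=1 | obs) = 1/36 / 1/12 = 1/3
P(Y=2 | obs) = 1/27 / 1/12 = 4/9
argmax = 2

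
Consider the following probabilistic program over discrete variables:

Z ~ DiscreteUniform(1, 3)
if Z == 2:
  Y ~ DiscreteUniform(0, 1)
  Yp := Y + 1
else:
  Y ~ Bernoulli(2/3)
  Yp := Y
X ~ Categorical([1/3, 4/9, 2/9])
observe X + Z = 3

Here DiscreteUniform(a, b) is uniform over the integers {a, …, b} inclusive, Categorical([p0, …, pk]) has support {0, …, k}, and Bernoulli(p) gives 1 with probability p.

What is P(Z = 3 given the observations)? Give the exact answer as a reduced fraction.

Enumerate traces; 6 have nonzero weight after conditioning:
  (Z=1, Y=0, X=2) weight 2/81
  (Z=1, Y=1, X=2) weight 4/81
  (Z=2, Y=0, X=1) weight 2/27
  (Z=2, Y=1, X=1) weight 2/27
  (Z=3, Y=0, X=0) weight 1/27
  (Z=3, Y=1, X=0) weight 2/27
Group by Z:
  weight(Z=1) = 2/27
  weight(Z=2) = 4/27
  weight(Z=3) = 1/9
Total weight = 2/27 + 4/27 + 1/9 = 1/3
P(Z=1 | obs) = 2/27 / 1/3 = 2/9
P(Z=2 | obs) = 4/27 / 1/3 = 4/9
P(Z=3 | obs) = 1/9 / 1/3 = 1/3

P(Z = 3 | obs) = 1/3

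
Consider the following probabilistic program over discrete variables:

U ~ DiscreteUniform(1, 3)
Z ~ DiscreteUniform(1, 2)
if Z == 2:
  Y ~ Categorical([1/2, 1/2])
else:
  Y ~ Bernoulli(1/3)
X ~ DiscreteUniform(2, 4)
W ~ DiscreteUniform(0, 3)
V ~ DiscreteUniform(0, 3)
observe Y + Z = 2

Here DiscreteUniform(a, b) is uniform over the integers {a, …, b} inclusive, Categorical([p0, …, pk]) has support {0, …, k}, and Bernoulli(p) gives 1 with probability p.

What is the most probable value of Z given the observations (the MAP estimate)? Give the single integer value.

Enumerate traces; 288 have nonzero weight after conditioning:
  (U=1, Z=1, Y=1, X=2, W=0, V=0) weight 1/864
  (U=1, Z=1, Y=1, X=2, W=0, V=1) weight 1/864
  (U=1, Z=1, Y=1, X=2, W=0, V=2) weight 1/864
  (U=1, Z=1, Y=1, X=2, W=0, V=3) weight 1/864
  (U=1, Z=1, Y=1, X=2, W=1, V=0) weight 1/864
  (U=1, Z=1, Y=1, X=2, W=1, V=1) weight 1/864
  (U=1, Z=1, Y=1, X=2, W=1, V=2) weight 1/864
  (U=1, Z=1, Y=1, X=2, W=1, V=3) weight 1/864
  (U=1, Z=2, Y=0, X=2, W=0, V=0) weight 1/576
  … 279 more
Group by Z:
  weight(Z=1) = 1/6
  weight(Z=2) = 1/4
Total weight = 1/6 + 1/4 = 5/12
P(Z=1 | obs) = 1/6 / 5/12 = 2/5
P(Z=2 | obs) = 1/4 / 5/12 = 3/5
argmax = 2

argmax_v P(Z = v | obs) = 2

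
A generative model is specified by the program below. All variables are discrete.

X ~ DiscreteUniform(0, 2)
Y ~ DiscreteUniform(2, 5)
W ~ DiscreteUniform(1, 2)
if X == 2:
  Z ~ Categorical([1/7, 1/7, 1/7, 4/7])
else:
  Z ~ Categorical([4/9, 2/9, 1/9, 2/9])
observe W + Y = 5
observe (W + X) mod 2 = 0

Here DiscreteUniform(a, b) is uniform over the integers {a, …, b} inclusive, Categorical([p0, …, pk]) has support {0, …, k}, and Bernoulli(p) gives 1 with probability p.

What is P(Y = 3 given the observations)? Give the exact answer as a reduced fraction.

P(Y = 3 | obs) = 2/3

Enumerate traces; 12 have nonzero weight after conditioning:
  (X=0, Y=3, W=2, Z=0) weight 1/54
  (X=0, Y=3, W=2, Z=1) weight 1/108
  (X=0, Y=3, W=2, Z=2) weight 1/216
  (X=0, Y=3, W=2, Z=3) weight 1/108
  (X=1, Y=4, W=1, Z=0) weight 1/54
  (X=1, Y=4, W=1, Z=1) weight 1/108
  (X=1, Y=4, W=1, Z=2) weight 1/216
  (X=1, Y=4, W=1, Z=3) weight 1/108
  … 4 more
Group by Y:
  weight(Y=3) = 1/12
  weight(Y=4) = 1/24
Total weight = 1/12 + 1/24 = 1/8
P(Y=3 | obs) = 1/12 / 1/8 = 2/3
P(Y=4 | obs) = 1/24 / 1/8 = 1/3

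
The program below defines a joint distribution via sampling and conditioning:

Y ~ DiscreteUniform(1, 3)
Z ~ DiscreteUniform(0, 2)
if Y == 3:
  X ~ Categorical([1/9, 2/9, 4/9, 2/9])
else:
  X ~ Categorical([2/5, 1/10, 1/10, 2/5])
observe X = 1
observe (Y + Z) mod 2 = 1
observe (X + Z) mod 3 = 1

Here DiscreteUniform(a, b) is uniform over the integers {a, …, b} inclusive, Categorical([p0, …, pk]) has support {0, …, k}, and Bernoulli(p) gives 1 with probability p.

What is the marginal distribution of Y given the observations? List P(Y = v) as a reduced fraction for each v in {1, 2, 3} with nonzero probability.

Enumerate traces; 2 have nonzero weight after conditioning:
  (Y=1, Z=0, X=1) weight 1/90
  (Y=3, Z=0, X=1) weight 2/81
Group by Y:
  weight(Y=1) = 1/90
  weight(Y=3) = 2/81
Total weight = 1/90 + 2/81 = 29/810
P(Y=1 | obs) = 1/90 / 29/810 = 9/29
P(Y=3 | obs) = 2/81 / 29/810 = 20/29

P(Y=1) = 9/29, P(Y=3) = 20/29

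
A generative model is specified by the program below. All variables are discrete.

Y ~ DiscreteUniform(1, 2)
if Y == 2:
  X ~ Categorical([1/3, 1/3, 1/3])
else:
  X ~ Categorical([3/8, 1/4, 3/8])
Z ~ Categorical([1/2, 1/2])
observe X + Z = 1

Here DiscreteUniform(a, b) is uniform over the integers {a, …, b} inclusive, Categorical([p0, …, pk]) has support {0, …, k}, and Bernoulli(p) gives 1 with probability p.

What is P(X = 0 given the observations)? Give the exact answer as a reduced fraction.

P(X = 0 | obs) = 17/31

Enumerate traces; 4 have nonzero weight after conditioning:
  (Y=1, X=0, Z=1) weight 3/32
  (Y=1, X=1, Z=0) weight 1/16
  (Y=2, X=0, Z=1) weight 1/12
  (Y=2, X=1, Z=0) weight 1/12
Group by X:
  weight(X=0) = 17/96
  weight(X=1) = 7/48
Total weight = 17/96 + 7/48 = 31/96
P(X=0 | obs) = 17/96 / 31/96 = 17/31
P(X=1 | obs) = 7/48 / 31/96 = 14/31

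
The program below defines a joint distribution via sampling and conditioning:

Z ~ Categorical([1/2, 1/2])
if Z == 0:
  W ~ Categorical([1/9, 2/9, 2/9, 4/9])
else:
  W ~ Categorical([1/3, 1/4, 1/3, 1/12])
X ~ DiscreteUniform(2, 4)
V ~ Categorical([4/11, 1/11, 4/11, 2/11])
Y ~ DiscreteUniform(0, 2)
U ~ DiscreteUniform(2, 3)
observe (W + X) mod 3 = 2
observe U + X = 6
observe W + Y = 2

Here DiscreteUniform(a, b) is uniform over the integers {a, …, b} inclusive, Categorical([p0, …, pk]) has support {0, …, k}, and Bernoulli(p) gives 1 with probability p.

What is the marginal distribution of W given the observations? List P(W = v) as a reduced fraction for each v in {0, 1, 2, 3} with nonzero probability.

Enumerate traces; 16 have nonzero weight after conditioning:
  (Z=0, W=1, X=4, V=0, Y=1, U=2) weight 2/891
  (Z=0, W=1, X=4, V=1, Y=1, U=2) weight 1/1782
  (Z=0, W=1, X=4, V=2, Y=1, U=2) weight 2/891
  (Z=0, W=1, X=4, V=3, Y=1, U=2) weight 1/891
  (Z=0, W=2, X=3, V=0, Y=0, U=3) weight 2/891
  (Z=0, W=2, X=3, V=1, Y=0, U=3) weight 1/1782
  (Z=0, W=2, X=3, V=2, Y=0, U=3) weight 2/891
  (Z=0, W=2, X=3, V=3, Y=0, U=3) weight 1/891
  … 8 more
Group by W:
  weight(W=1) = 17/1296
  weight(W=2) = 5/324
Total weight = 17/1296 + 5/324 = 37/1296
P(W=1 | obs) = 17/1296 / 37/1296 = 17/37
P(W=2 | obs) = 5/324 / 37/1296 = 20/37

P(W=1) = 17/37, P(W=2) = 20/37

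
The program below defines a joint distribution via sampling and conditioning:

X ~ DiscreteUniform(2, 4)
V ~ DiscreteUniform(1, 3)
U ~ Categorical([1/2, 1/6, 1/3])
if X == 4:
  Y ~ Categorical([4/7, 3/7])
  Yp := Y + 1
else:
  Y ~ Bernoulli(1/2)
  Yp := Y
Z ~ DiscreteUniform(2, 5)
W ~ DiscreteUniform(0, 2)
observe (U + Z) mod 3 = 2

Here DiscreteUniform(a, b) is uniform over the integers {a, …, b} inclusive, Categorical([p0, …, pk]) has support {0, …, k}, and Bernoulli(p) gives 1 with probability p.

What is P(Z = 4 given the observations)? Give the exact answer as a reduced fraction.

P(Z = 4 | obs) = 1/9

Enumerate traces; 216 have nonzero weight after conditioning:
  (X=2, V=1, U=0, Y=0, Z=2, W=0) weight 1/432
  (X=2, V=1, U=0, Y=0, Z=2, W=1) weight 1/432
  (X=2, V=1, U=0, Y=0, Z=2, W=2) weight 1/432
  (X=2, V=1, U=0, Y=0, Z=5, W=0) weight 1/432
  (X=2, V=1, U=0, Y=0, Z=5, W=1) weight 1/432
  (X=2, V=1, U=0, Y=0, Z=5, W=2) weight 1/432
  (X=2, V=1, U=0, Y=1, Z=2, W=0) weight 1/432
  (X=2, V=1, U=0, Y=1, Z=2, W=1) weight 1/432
  (X=2, V=1, U=1, Y=0, Z=4, W=0) weight 1/1296
  (X=2, V=1, U=2, Y=0, Z=3, W=0) weight 1/648
  … 206 more
Group by Z:
  weight(Z=2) = 1/8
  weight(Z=3) = 1/12
  weight(Z=4) = 1/24
  weight(Z=5) = 1/8
Total weight = 1/8 + 1/12 + 1/24 + 1/8 = 3/8
P(Z=2 | obs) = 1/8 / 3/8 = 1/3
P(Z=3 | obs) = 1/12 / 3/8 = 2/9
P(Z=4 | obs) = 1/24 / 3/8 = 1/9
P(Z=5 | obs) = 1/8 / 3/8 = 1/3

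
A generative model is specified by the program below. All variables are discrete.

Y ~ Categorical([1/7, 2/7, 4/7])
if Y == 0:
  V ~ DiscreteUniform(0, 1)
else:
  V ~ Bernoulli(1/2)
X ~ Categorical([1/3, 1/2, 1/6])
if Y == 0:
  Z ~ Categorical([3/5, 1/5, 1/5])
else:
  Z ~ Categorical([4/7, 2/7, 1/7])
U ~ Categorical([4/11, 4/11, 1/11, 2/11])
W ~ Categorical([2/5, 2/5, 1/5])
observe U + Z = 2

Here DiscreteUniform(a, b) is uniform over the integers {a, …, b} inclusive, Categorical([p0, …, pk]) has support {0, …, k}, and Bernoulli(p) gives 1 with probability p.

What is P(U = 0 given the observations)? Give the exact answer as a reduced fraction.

Enumerate traces; 162 have nonzero weight after conditioning:
  (Y=0, V=0, X=0, Z=0, U=2, W=0) weight 1/1925
  (Y=0, V=0, X=0, Z=0, U=2, W=1) weight 1/1925
  (Y=0, V=0, X=0, Z=0, U=2, W=2) weight 1/3850
  (Y=0, V=0, X=0, Z=1, U=1, W=0) weight 4/5775
  (Y=0, V=0, X=0, Z=1, U=1, W=1) weight 4/5775
  (Y=0, V=0, X=0, Z=1, U=1, W=2) weight 2/5775
  (Y=0, V=0, X=0, Z=2, U=0, W=0) weight 4/5775
  (Y=0, V=0, X=0, Z=2, U=0, W=1) weight 4/5775
  … 154 more
Group by U:
  weight(U=0) = 148/2695
  weight(U=1) = 268/2695
  weight(U=2) = 141/2695
Total weight = 148/2695 + 268/2695 + 141/2695 = 557/2695
P(U=0 | obs) = 148/2695 / 557/2695 = 148/557
P(U=1 | obs) = 268/2695 / 557/2695 = 268/557
P(U=2 | obs) = 141/2695 / 557/2695 = 141/557

P(U = 0 | obs) = 148/557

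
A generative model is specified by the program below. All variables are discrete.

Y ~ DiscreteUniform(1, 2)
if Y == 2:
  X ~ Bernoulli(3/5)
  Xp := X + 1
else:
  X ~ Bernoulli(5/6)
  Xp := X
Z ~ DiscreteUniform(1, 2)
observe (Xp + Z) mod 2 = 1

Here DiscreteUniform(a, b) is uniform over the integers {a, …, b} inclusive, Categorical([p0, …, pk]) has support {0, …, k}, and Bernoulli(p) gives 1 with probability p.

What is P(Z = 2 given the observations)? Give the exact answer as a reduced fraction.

P(Z = 2 | obs) = 37/60

Enumerate traces; 4 have nonzero weight after conditioning:
  (Y=1, X=0, Z=1) weight 1/24
  (Y=1, X=1, Z=2) weight 5/24
  (Y=2, X=0, Z=2) weight 1/10
  (Y=2, X=1, Z=1) weight 3/20
Group by Z:
  weight(Z=1) = 23/120
  weight(Z=2) = 37/120
Total weight = 23/120 + 37/120 = 1/2
P(Z=1 | obs) = 23/120 / 1/2 = 23/60
P(Z=2 | obs) = 37/120 / 1/2 = 37/60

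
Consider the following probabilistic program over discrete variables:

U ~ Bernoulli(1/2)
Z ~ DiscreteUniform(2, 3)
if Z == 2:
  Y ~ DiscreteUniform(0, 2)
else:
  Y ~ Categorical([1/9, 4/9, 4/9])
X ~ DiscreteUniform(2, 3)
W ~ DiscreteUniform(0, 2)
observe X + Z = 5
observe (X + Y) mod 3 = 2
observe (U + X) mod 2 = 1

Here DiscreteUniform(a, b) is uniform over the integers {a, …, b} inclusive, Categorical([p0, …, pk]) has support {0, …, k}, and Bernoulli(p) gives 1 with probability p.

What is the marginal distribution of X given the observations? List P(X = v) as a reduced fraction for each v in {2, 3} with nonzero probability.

P(X=2) = 1/4, P(X=3) = 3/4

Enumerate traces; 6 have nonzero weight after conditioning:
  (U=0, Z=2, Y=2, X=3, W=0) weight 1/72
  (U=0, Z=2, Y=2, X=3, W=1) weight 1/72
  (U=0, Z=2, Y=2, X=3, W=2) weight 1/72
  (U=1, Z=3, Y=0, X=2, W=0) weight 1/216
  (U=1, Z=3, Y=0, X=2, W=1) weight 1/216
  (U=1, Z=3, Y=0, X=2, W=2) weight 1/216
Group by X:
  weight(X=2) = 1/72
  weight(X=3) = 1/24
Total weight = 1/72 + 1/24 = 1/18
P(X=2 | obs) = 1/72 / 1/18 = 1/4
P(X=3 | obs) = 1/24 / 1/18 = 3/4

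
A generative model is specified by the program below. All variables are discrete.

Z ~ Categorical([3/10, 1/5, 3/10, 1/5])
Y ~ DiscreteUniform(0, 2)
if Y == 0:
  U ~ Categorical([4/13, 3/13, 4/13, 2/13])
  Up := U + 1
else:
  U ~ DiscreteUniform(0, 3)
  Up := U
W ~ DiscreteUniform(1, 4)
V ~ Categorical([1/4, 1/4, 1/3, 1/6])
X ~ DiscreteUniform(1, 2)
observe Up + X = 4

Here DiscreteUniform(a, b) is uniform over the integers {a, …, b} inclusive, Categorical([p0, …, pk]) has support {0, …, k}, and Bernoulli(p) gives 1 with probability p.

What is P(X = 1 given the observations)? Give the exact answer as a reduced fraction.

Enumerate traces; 384 have nonzero weight after conditioning:
  (Z=0, Y=0, U=1, W=1, V=0, X=2) weight 3/4160
  (Z=0, Y=0, U=1, W=1, V=1, X=2) weight 3/4160
  (Z=0, Y=0, U=1, W=1, V=2, X=2) weight 1/1040
  (Z=0, Y=0, U=1, W=1, V=3, X=2) weight 1/2080
  (Z=0, Y=0, U=1, W=2, V=0, X=2) weight 3/4160
  (Z=0, Y=0, U=1, W=2, V=1, X=2) weight 3/4160
  (Z=0, Y=0, U=1, W=2, V=2, X=2) weight 1/1040
  (Z=0, Y=0, U=1, W=2, V=3, X=2) weight 1/2080
  (Z=0, Y=0, U=2, W=1, V=0, X=1) weight 1/1040
  … 375 more
Group by X:
  weight(X=1) = 7/52
  weight(X=2) = 19/156
Total weight = 7/52 + 19/156 = 10/39
P(X=1 | obs) = 7/52 / 10/39 = 21/40
P(X=2 | obs) = 19/156 / 10/39 = 19/40

P(X = 1 | obs) = 21/40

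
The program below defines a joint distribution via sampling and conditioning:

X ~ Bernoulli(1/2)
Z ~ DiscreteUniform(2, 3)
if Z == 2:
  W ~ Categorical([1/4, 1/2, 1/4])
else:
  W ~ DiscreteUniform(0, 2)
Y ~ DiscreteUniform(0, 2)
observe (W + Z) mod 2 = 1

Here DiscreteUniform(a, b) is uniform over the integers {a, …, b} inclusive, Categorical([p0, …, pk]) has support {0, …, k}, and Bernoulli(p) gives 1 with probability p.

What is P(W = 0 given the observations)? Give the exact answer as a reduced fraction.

Enumerate traces; 18 have nonzero weight after conditioning:
  (X=0, Z=2, W=1, Y=0) weight 1/24
  (X=0, Z=2, W=1, Y=1) weight 1/24
  (X=0, Z=2, W=1, Y=2) weight 1/24
  (X=0, Z=3, W=0, Y=0) weight 1/36
  (X=0, Z=3, W=0, Y=1) weight 1/36
  (X=0, Z=3, W=0, Y=2) weight 1/36
  (X=0, Z=3, W=2, Y=0) weight 1/36
  (X=0, Z=3, W=2, Y=1) weight 1/36
  … 10 more
Group by W:
  weight(W=0) = 1/6
  weight(W=1) = 1/4
  weight(W=2) = 1/6
Total weight = 1/6 + 1/4 + 1/6 = 7/12
P(W=0 | obs) = 1/6 / 7/12 = 2/7
P(W=1 | obs) = 1/4 / 7/12 = 3/7
P(W=2 | obs) = 1/6 / 7/12 = 2/7

P(W = 0 | obs) = 2/7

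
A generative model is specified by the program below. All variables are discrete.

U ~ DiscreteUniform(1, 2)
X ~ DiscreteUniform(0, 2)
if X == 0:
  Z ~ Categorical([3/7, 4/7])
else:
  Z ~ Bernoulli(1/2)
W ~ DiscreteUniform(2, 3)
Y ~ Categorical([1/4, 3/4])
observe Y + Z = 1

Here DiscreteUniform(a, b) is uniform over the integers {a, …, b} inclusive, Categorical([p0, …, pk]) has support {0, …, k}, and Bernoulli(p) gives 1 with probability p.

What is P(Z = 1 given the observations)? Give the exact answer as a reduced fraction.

Enumerate traces; 24 have nonzero weight after conditioning:
  (U=1, X=0, Z=0, W=2, Y=1) weight 3/112
  (U=1, X=0, Z=0, W=3, Y=1) weight 3/112
  (U=1, X=0, Z=1, W=2, Y=0) weight 1/84
  (U=1, X=0, Z=1, W=3, Y=0) weight 1/84
  (U=1, X=1, Z=0, W=2, Y=1) weight 1/32
  (U=1, X=1, Z=0, W=3, Y=1) weight 1/32
  (U=1, X=1, Z=1, W=2, Y=0) weight 1/96
  (U=1, X=1, Z=1, W=3, Y=0) weight 1/96
  … 16 more
Group by Z:
  weight(Z=0) = 5/14
  weight(Z=1) = 11/84
Total weight = 5/14 + 11/84 = 41/84
P(Z=0 | obs) = 5/14 / 41/84 = 30/41
P(Z=1 | obs) = 11/84 / 41/84 = 11/41

P(Z = 1 | obs) = 11/41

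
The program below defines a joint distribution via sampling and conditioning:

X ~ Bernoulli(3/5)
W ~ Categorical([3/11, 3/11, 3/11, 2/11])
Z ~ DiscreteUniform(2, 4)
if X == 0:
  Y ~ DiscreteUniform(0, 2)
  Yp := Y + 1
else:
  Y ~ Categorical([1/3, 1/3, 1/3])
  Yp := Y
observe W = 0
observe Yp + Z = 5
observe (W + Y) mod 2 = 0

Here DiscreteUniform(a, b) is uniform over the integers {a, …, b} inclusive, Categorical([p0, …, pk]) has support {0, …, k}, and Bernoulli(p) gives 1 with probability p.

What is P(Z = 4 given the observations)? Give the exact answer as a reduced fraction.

Enumerate traces; 3 have nonzero weight after conditioning:
  (X=0, W=0, Z=2, Y=2) weight 2/165
  (X=0, W=0, Z=4, Y=0) weight 2/165
  (X=1, W=0, Z=3, Y=2) weight 1/55
Group by Z:
  weight(Z=2) = 2/165
  weight(Z=3) = 1/55
  weight(Z=4) = 2/165
Total weight = 2/165 + 1/55 + 2/165 = 7/165
P(Z=2 | obs) = 2/165 / 7/165 = 2/7
P(Z=3 | obs) = 1/55 / 7/165 = 3/7
P(Z=4 | obs) = 2/165 / 7/165 = 2/7

P(Z = 4 | obs) = 2/7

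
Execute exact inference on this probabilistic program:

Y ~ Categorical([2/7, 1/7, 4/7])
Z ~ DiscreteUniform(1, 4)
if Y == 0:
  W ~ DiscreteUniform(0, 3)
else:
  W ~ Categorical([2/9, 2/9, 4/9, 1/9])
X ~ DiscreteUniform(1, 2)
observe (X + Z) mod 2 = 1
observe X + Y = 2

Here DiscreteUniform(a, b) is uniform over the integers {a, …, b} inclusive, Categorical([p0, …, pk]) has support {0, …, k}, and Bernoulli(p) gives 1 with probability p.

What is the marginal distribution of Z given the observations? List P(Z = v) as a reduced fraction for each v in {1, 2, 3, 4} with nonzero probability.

P(Z=1) = 1/3, P(Z=2) = 1/6, P(Z=3) = 1/3, P(Z=4) = 1/6

Enumerate traces; 16 have nonzero weight after conditioning:
  (Y=0, Z=1, W=0, X=2) weight 1/112
  (Y=0, Z=1, W=1, X=2) weight 1/112
  (Y=0, Z=1, W=2, X=2) weight 1/112
  (Y=0, Z=1, W=3, X=2) weight 1/112
  (Y=0, Z=3, W=0, X=2) weight 1/112
  (Y=0, Z=3, W=1, X=2) weight 1/112
  (Y=0, Z=3, W=2, X=2) weight 1/112
  (Y=0, Z=3, W=3, X=2) weight 1/112
  (Y=1, Z=2, W=0, X=1) weight 1/252
  (Y=1, Z=4, W=0, X=1) weight 1/252
  … 6 more
Group by Z:
  weight(Z=1) = 1/28
  weight(Z=2) = 1/56
  weight(Z=3) = 1/28
  weight(Z=4) = 1/56
Total weight = 1/28 + 1/56 + 1/28 + 1/56 = 3/28
P(Z=1 | obs) = 1/28 / 3/28 = 1/3
P(Z=2 | obs) = 1/56 / 3/28 = 1/6
P(Z=3 | obs) = 1/28 / 3/28 = 1/3
P(Z=4 | obs) = 1/56 / 3/28 = 1/6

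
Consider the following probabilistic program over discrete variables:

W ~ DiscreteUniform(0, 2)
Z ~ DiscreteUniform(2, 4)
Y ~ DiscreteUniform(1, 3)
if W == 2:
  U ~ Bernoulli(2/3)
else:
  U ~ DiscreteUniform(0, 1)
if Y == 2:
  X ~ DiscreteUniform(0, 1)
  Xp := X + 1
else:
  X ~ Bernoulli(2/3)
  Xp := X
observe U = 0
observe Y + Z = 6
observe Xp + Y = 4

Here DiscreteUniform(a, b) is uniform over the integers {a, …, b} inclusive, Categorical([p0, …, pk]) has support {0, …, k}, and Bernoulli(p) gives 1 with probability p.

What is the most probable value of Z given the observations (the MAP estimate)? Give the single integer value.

Enumerate traces; 6 have nonzero weight after conditioning:
  (W=0, Z=3, Y=3, U=0, X=1) weight 1/81
  (W=0, Z=4, Y=2, U=0, X=1) weight 1/108
  (W=1, Z=3, Y=3, U=0, X=1) weight 1/81
  (W=1, Z=4, Y=2, U=0, X=1) weight 1/108
  (W=2, Z=3, Y=3, U=0, X=1) weight 2/243
  (W=2, Z=4, Y=2, U=0, X=1) weight 1/162
Group by Z:
  weight(Z=3) = 8/243
  weight(Z=4) = 2/81
Total weight = 8/243 + 2/81 = 14/243
P(Z=3 | obs) = 8/243 / 14/243 = 4/7
P(Z=4 | obs) = 2/81 / 14/243 = 3/7
argmax = 3

argmax_v P(Z = v | obs) = 3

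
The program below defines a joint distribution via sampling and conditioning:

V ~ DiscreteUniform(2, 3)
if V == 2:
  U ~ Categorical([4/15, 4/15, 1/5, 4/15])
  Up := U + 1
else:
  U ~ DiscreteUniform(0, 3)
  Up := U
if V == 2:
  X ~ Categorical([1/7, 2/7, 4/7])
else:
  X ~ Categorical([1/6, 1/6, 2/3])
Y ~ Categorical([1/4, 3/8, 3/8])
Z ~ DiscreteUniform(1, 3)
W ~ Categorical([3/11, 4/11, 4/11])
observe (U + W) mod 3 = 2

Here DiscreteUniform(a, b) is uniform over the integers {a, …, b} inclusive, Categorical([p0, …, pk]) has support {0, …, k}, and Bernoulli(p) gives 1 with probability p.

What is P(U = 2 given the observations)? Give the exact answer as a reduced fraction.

P(U = 2 | obs) = 27/151

Enumerate traces; 216 have nonzero weight after conditioning:
  (V=2, U=0, X=0, Y=0, Z=1, W=2) weight 2/3465
  (V=2, U=0, X=0, Y=0, Z=2, W=2) weight 2/3465
  (V=2, U=0, X=0, Y=0, Z=3, W=2) weight 2/3465
  (V=2, U=0, X=0, Y=1, Z=1, W=2) weight 1/1155
  (V=2, U=0, X=0, Y=1, Z=2, W=2) weight 1/1155
  (V=2, U=0, X=0, Y=1, Z=3, W=2) weight 1/1155
  (V=2, U=0, X=0, Y=2, Z=1, W=2) weight 1/1155
  (V=2, U=0, X=0, Y=2, Z=2, W=2) weight 1/1155
  (V=2, U=1, X=0, Y=0, Z=1, W=1) weight 2/3465
  (V=2, U=2, X=0, Y=0, Z=1, W=0) weight 1/3080
  … 206 more
Group by U:
  weight(U=0) = 31/330
  weight(U=1) = 31/330
  weight(U=2) = 27/440
  weight(U=3) = 31/330
Total weight = 31/330 + 31/330 + 27/440 + 31/330 = 151/440
P(U=0 | obs) = 31/330 / 151/440 = 124/453
P(U=1 | obs) = 31/330 / 151/440 = 124/453
P(U=2 | obs) = 27/440 / 151/440 = 27/151
P(U=3 | obs) = 31/330 / 151/440 = 124/453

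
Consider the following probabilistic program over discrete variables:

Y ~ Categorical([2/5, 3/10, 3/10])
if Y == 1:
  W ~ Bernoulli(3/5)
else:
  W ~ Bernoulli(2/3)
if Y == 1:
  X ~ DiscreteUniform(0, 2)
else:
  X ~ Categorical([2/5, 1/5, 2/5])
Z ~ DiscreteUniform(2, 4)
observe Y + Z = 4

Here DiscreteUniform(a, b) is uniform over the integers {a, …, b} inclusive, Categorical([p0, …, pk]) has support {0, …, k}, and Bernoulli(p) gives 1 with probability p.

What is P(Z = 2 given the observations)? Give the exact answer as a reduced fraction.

P(Z = 2 | obs) = 3/10

Enumerate traces; 18 have nonzero weight after conditioning:
  (Y=0, W=0, X=0, Z=4) weight 4/225
  (Y=0, W=0, X=1, Z=4) weight 2/225
  (Y=0, W=0, X=2, Z=4) weight 4/225
  (Y=0, W=1, X=0, Z=4) weight 8/225
  (Y=0, W=1, X=1, Z=4) weight 4/225
  (Y=0, W=1, X=2, Z=4) weight 8/225
  (Y=1, W=0, X=0, Z=3) weight 1/75
  (Y=1, W=0, X=1, Z=3) weight 1/75
  (Y=2, W=0, X=0, Z=2) weight 1/75
  … 9 more
Group by Z:
  weight(Z=2) = 1/10
  weight(Z=3) = 1/10
  weight(Z=4) = 2/15
Total weight = 1/10 + 1/10 + 2/15 = 1/3
P(Z=2 | obs) = 1/10 / 1/3 = 3/10
P(Z=3 | obs) = 1/10 / 1/3 = 3/10
P(Z=4 | obs) = 2/15 / 1/3 = 2/5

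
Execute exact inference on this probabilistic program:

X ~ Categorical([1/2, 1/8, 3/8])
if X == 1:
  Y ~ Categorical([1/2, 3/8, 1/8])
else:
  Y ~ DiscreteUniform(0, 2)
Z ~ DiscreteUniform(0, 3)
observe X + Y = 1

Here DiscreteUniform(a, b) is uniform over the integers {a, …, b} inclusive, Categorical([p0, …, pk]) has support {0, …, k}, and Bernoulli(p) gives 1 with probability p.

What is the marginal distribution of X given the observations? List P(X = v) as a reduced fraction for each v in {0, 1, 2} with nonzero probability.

Enumerate traces; 8 have nonzero weight after conditioning:
  (X=0, Y=1, Z=0) weight 1/24
  (X=0, Y=1, Z=1) weight 1/24
  (X=0, Y=1, Z=2) weight 1/24
  (X=0, Y=1, Z=3) weight 1/24
  (X=1, Y=0, Z=0) weight 1/64
  (X=1, Y=0, Z=1) weight 1/64
  (X=1, Y=0, Z=2) weight 1/64
  (X=1, Y=0, Z=3) weight 1/64
Group by X:
  weight(X=0) = 1/6
  weight(X=1) = 1/16
Total weight = 1/6 + 1/16 = 11/48
P(X=0 | obs) = 1/6 / 11/48 = 8/11
P(X=1 | obs) = 1/16 / 11/48 = 3/11

P(X=0) = 8/11, P(X=1) = 3/11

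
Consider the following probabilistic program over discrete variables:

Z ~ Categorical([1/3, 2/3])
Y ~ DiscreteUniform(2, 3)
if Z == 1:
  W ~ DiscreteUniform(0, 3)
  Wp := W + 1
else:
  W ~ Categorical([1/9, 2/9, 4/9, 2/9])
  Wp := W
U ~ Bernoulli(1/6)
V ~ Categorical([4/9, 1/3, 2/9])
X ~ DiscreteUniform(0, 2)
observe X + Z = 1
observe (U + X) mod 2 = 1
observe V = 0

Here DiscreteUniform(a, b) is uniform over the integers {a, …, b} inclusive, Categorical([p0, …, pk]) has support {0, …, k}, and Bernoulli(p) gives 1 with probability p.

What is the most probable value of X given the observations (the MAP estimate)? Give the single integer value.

argmax_v P(X = v | obs) = 1

Enumerate traces; 16 have nonzero weight after conditioning:
  (Z=0, Y=2, W=0, U=0, V=0, X=1) weight 5/2187
  (Z=0, Y=2, W=1, U=0, V=0, X=1) weight 10/2187
  (Z=0, Y=2, W=2, U=0, V=0, X=1) weight 20/2187
  (Z=0, Y=2, W=3, U=0, V=0, X=1) weight 10/2187
  (Z=0, Y=3, W=0, U=0, V=0, X=1) weight 5/2187
  (Z=0, Y=3, W=1, U=0, V=0, X=1) weight 10/2187
  (Z=0, Y=3, W=2, U=0, V=0, X=1) weight 20/2187
  (Z=0, Y=3, W=3, U=0, V=0, X=1) weight 10/2187
  (Z=1, Y=2, W=0, U=1, V=0, X=0) weight 1/486
  … 7 more
Group by X:
  weight(X=0) = 4/243
  weight(X=1) = 10/243
Total weight = 4/243 + 10/243 = 14/243
P(X=0 | obs) = 4/243 / 14/243 = 2/7
P(X=1 | obs) = 10/243 / 14/243 = 5/7
argmax = 1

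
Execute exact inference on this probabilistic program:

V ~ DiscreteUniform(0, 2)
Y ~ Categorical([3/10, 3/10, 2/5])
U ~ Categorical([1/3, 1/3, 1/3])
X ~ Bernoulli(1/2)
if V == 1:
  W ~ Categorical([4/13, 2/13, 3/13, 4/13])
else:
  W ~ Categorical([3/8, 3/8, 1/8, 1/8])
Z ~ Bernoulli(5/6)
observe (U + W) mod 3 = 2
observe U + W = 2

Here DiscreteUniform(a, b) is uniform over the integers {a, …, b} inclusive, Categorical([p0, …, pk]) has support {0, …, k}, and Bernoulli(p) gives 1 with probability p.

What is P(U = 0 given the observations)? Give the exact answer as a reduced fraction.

Enumerate traces; 108 have nonzero weight after conditioning:
  (V=0, Y=0, U=0, X=0, W=2, Z=0) weight 1/2880
  (V=0, Y=0, U=0, X=0, W=2, Z=1) weight 1/576
  (V=0, Y=0, U=0, X=1, W=2, Z=0) weight 1/2880
  (V=0, Y=0, U=0, X=1, W=2, Z=1) weight 1/576
  (V=0, Y=0, U=1, X=0, W=1, Z=0) weight 1/960
  (V=0, Y=0, U=1, X=0, W=1, Z=1) weight 1/192
  (V=0, Y=0, U=1, X=1, W=1, Z=0) weight 1/960
  (V=0, Y=0, U=1, X=1, W=1, Z=1) weight 1/192
  (V=0, Y=0, U=2, X=0, W=0, Z=0) weight 1/960
  … 99 more
Group by U:
  weight(U=0) = 25/468
  weight(U=1) = 47/468
  weight(U=2) = 55/468
Total weight = 25/468 + 47/468 + 55/468 = 127/468
P(U=0 | obs) = 25/468 / 127/468 = 25/127
P(U=1 | obs) = 47/468 / 127/468 = 47/127
P(U=2 | obs) = 55/468 / 127/468 = 55/127

P(U = 0 | obs) = 25/127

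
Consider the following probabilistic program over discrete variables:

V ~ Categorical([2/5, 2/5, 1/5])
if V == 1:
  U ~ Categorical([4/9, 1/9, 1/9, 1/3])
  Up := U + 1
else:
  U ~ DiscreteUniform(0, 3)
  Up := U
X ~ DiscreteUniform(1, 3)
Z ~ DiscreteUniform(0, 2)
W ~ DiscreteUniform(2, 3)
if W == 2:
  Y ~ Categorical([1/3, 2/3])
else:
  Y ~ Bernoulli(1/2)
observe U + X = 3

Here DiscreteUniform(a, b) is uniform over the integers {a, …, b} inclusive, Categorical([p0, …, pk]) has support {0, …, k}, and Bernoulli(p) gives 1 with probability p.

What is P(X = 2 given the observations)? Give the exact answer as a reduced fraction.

P(X = 2 | obs) = 35/129

Enumerate traces; 108 have nonzero weight after conditioning:
  (V=0, U=0, X=3, Z=0, W=2, Y=0) weight 1/540
  (V=0, U=0, X=3, Z=0, W=2, Y=1) weight 1/270
  (V=0, U=0, X=3, Z=0, W=3, Y=0) weight 1/360
  (V=0, U=0, X=3, Z=0, W=3, Y=1) weight 1/360
  (V=0, U=0, X=3, Z=1, W=2, Y=0) weight 1/540
  (V=0, U=0, X=3, Z=1, W=2, Y=1) weight 1/270
  (V=0, U=0, X=3, Z=1, W=3, Y=0) weight 1/360
  (V=0, U=0, X=3, Z=1, W=3, Y=1) weight 1/360
  (V=0, U=1, X=2, Z=0, W=2, Y=0) weight 1/540
  (V=0, U=2, X=1, Z=0, W=2, Y=0) weight 1/540
  … 98 more
Group by X:
  weight(X=1) = 7/108
  weight(X=2) = 7/108
  weight(X=3) = 59/540
Total weight = 7/108 + 7/108 + 59/540 = 43/180
P(X=1 | obs) = 7/108 / 43/180 = 35/129
P(X=2 | obs) = 7/108 / 43/180 = 35/129
P(X=3 | obs) = 59/540 / 43/180 = 59/129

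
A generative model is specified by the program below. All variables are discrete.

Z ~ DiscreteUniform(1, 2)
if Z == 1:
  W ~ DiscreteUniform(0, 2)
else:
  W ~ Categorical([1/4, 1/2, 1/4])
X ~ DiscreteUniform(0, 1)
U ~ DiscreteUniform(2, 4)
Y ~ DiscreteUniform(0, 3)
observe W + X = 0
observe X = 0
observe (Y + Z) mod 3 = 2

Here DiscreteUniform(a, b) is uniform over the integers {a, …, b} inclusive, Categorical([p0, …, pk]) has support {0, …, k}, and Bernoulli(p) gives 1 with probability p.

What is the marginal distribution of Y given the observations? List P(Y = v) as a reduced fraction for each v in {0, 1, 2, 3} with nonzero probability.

Enumerate traces; 9 have nonzero weight after conditioning:
  (Z=1, W=0, X=0, U=2, Y=1) weight 1/144
  (Z=1, W=0, X=0, U=3, Y=1) weight 1/144
  (Z=1, W=0, X=0, U=4, Y=1) weight 1/144
  (Z=2, W=0, X=0, U=2, Y=0) weight 1/192
  (Z=2, W=0, X=0, U=2, Y=3) weight 1/192
  (Z=2, W=0, X=0, U=3, Y=0) weight 1/192
  (Z=2, W=0, X=0, U=3, Y=3) weight 1/192
  (Z=2, W=0, X=0, U=4, Y=0) weight 1/192
  … 1 more
Group by Y:
  weight(Y=0) = 1/64
  weight(Y=1) = 1/48
  weight(Y=3) = 1/64
Total weight = 1/64 + 1/48 + 1/64 = 5/96
P(Y=0 | obs) = 1/64 / 5/96 = 3/10
P(Y=1 | obs) = 1/48 / 5/96 = 2/5
P(Y=3 | obs) = 1/64 / 5/96 = 3/10

P(Y=0) = 3/10, P(Y=1) = 2/5, P(Y=3) = 3/10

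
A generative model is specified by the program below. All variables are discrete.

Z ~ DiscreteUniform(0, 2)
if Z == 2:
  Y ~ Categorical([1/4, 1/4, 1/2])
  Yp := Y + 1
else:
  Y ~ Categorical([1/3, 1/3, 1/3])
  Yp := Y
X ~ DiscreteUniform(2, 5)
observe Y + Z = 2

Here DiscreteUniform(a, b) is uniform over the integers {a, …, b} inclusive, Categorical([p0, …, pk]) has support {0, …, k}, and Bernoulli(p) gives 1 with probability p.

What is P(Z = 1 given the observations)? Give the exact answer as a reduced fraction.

P(Z = 1 | obs) = 4/11

Enumerate traces; 12 have nonzero weight after conditioning:
  (Z=0, Y=2, X=2) weight 1/36
  (Z=0, Y=2, X=3) weight 1/36
  (Z=0, Y=2, X=4) weight 1/36
  (Z=0, Y=2, X=5) weight 1/36
  (Z=1, Y=1, X=2) weight 1/36
  (Z=1, Y=1, X=3) weight 1/36
  (Z=1, Y=1, X=4) weight 1/36
  (Z=1, Y=1, X=5) weight 1/36
  (Z=2, Y=0, X=2) weight 1/48
  … 3 more
Group by Z:
  weight(Z=0) = 1/9
  weight(Z=1) = 1/9
  weight(Z=2) = 1/12
Total weight = 1/9 + 1/9 + 1/12 = 11/36
P(Z=0 | obs) = 1/9 / 11/36 = 4/11
P(Z=1 | obs) = 1/9 / 11/36 = 4/11
P(Z=2 | obs) = 1/12 / 11/36 = 3/11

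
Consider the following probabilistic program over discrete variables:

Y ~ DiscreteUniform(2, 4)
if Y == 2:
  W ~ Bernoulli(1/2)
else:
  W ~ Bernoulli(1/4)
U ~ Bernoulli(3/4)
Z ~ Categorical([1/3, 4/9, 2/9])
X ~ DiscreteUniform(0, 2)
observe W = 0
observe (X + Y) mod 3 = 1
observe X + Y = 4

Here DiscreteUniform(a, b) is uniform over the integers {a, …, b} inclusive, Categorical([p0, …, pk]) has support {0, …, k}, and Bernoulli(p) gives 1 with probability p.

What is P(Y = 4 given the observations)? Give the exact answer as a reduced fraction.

Enumerate traces; 18 have nonzero weight after conditioning:
  (Y=2, W=0, U=0, Z=0, X=2) weight 1/216
  (Y=2, W=0, U=0, Z=1, X=2) weight 1/162
  (Y=2, W=0, U=0, Z=2, X=2) weight 1/324
  (Y=2, W=0, U=1, Z=0, X=2) weight 1/72
  (Y=2, W=0, U=1, Z=1, X=2) weight 1/54
  (Y=2, W=0, U=1, Z=2, X=2) weight 1/108
  (Y=3, W=0, U=0, Z=0, X=1) weight 1/144
  (Y=3, W=0, U=0, Z=1, X=1) weight 1/108
  (Y=4, W=0, U=0, Z=0, X=0) weight 1/144
  … 9 more
Group by Y:
  weight(Y=2) = 1/18
  weight(Y=3) = 1/12
  weight(Y=4) = 1/12
Total weight = 1/18 + 1/12 + 1/12 = 2/9
P(Y=2 | obs) = 1/18 / 2/9 = 1/4
P(Y=3 | obs) = 1/12 / 2/9 = 3/8
P(Y=4 | obs) = 1/12 / 2/9 = 3/8

P(Y = 4 | obs) = 3/8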